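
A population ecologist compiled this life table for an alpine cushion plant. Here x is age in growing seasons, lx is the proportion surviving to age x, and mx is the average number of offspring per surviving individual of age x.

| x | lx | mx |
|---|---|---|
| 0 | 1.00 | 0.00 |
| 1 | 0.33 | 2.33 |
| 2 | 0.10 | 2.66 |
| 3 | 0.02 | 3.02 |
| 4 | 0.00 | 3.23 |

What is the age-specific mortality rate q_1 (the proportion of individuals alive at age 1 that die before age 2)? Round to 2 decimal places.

q_1 = (l_1 − l_2) / l_1 = (0.33 − 0.1) / 0.33
     = 0.23 / 0.33 = 0.69697… → 0.70

0.70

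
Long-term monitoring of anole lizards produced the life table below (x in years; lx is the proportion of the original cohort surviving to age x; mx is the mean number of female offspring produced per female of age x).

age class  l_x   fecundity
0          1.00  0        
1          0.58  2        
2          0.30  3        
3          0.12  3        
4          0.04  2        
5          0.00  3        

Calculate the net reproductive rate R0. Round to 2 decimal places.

lx·mx by age: 0, 1.16, 0.9, 0.36, 0.08, 0
R0 = Σ lx·mx = 2.5 → 2.50

2.50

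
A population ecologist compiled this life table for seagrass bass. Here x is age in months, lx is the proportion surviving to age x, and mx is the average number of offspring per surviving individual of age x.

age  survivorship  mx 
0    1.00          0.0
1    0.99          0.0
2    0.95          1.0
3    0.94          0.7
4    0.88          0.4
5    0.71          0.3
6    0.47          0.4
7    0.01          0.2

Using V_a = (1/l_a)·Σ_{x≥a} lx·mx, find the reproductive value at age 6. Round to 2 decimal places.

lx·mx for x ≥ 6: 0.188, 0.002 → sum = 0.19
V_6 = 0.19 / l_6 = 0.19 / 0.47 = 0.404255… → 0.40

0.40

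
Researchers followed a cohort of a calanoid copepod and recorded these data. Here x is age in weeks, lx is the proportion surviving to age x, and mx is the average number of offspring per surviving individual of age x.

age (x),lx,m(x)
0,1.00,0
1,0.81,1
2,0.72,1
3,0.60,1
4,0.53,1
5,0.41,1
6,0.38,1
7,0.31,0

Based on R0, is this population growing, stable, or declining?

growing

R0 = Σ lx·mx = 0 + 0.81 + 0.72 + 0.6 + 0.53 + 0.41 + 0.38 + 0 = 3.45
R0 > 1, so the population is growing.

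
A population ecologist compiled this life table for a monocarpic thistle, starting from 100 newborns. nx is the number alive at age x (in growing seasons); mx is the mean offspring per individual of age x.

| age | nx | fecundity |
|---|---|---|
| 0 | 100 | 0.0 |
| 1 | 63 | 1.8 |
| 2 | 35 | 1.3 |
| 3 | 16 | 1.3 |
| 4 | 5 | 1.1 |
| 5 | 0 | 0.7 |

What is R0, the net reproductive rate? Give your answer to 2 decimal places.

lx = nx/n0 = nx/100: 1, 0.63, 0.35, 0.16, 0.05, 0
lx·mx by age: 0, 1.134, 0.455, 0.208, 0.055, 0
R0 = Σ lx·mx = 1.852 → 1.85

1.85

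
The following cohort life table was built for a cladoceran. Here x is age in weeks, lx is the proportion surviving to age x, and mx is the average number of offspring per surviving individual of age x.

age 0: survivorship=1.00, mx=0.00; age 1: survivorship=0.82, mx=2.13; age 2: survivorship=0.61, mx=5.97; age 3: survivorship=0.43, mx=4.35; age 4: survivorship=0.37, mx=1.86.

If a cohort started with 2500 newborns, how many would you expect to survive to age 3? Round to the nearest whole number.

Expected survivors = N0 · l_3 = 2500 × 0.43 = 1075 → 1075

1075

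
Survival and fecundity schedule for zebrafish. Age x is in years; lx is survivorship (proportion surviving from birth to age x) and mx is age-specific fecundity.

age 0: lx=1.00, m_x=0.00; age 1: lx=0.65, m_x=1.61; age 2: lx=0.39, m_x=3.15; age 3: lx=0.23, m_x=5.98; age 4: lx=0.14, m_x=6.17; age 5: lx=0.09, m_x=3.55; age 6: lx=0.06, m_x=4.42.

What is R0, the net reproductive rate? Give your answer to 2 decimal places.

5.10

lx·mx by age: 0, 1.0465, 1.2285, 1.3754, 0.8638, 0.3195, 0.2652
R0 = Σ lx·mx = 5.0989 → 5.10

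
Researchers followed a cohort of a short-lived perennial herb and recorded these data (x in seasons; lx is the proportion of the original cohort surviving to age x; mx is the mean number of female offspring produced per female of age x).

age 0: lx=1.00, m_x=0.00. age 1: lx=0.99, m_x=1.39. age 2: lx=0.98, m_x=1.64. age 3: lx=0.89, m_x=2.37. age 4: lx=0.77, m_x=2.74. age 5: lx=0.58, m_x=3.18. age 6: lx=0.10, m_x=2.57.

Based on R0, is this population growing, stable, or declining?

R0 = Σ lx·mx = 0 + 1.3761 + 1.6072 + 2.1093 + 2.1098 + 1.8444 + 0.257 = 9.3038
R0 > 1, so the population is growing.

growing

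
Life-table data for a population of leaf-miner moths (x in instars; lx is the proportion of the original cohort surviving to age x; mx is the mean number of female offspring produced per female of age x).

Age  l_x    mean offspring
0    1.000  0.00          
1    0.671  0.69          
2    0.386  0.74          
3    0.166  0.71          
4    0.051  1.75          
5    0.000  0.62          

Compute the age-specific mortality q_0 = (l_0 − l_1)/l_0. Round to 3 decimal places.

q_0 = (l_0 − l_1) / l_0 = (1 − 0.671) / 1
     = 0.329 / 1 = 0.329 → 0.329

0.329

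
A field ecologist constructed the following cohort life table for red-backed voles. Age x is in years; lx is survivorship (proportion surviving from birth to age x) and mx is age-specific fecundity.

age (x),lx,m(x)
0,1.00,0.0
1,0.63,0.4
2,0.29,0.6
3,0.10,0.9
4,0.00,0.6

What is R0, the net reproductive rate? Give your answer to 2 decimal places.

0.52

lx·mx by age: 0, 0.252, 0.174, 0.09, 0
R0 = Σ lx·mx = 0.516 → 0.52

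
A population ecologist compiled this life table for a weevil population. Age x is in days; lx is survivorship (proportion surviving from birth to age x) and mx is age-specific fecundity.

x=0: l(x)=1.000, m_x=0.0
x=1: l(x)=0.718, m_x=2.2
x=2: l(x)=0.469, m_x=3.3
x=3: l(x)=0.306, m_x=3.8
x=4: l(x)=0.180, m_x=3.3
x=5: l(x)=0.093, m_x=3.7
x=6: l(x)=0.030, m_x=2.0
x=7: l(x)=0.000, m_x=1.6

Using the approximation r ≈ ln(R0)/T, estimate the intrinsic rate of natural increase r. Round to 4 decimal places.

0.6979

R0 = Σ lx·mx = 0 + 1.5796 + 1.5477 + 1.1628 + 0.594 + 0.3441 + 0.06 + 0 = 5.2882
Σ x·lx·mx = 12.6199; T = 12.6199/5.2882 = 2.38643…
r ≈ ln(R0)/T = ln(5.2882)/2.38643… = 0.697896… → 0.6979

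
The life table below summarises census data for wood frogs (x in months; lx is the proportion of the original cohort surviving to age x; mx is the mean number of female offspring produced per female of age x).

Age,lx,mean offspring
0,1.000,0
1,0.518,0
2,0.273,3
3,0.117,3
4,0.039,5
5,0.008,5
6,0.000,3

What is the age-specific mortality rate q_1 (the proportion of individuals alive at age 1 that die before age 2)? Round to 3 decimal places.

q_1 = (l_1 − l_2) / l_1 = (0.518 − 0.273) / 0.518
     = 0.245 / 0.518 = 0.472973… → 0.473

0.473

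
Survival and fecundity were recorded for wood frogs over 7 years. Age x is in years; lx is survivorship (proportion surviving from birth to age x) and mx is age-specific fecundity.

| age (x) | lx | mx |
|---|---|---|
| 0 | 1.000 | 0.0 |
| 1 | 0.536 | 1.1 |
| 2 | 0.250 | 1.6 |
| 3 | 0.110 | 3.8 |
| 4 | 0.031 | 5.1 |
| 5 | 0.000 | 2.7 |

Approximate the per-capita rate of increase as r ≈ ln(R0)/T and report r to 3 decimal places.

R0 = Σ lx·mx = 0 + 0.5896 + 0.4 + 0.418 + 0.1581 + 0 = 1.5657
Σ x·lx·mx = 3.276; T = 3.276/1.5657 = 2.09235…
r ≈ ln(R0)/T = ln(1.5657)/2.09235… = 0.21427… → 0.214

0.214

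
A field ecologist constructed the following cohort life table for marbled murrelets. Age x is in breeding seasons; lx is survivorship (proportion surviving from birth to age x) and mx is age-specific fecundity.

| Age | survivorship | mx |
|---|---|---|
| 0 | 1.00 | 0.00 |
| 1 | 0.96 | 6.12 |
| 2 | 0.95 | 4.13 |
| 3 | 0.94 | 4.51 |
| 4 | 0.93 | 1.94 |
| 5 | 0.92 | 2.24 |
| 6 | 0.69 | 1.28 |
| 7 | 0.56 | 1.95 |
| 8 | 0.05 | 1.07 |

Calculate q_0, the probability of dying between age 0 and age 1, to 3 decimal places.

0.040

q_0 = (l_0 − l_1) / l_0 = (1 − 0.96) / 1
     = 0.04 / 1 = 0.04 → 0.040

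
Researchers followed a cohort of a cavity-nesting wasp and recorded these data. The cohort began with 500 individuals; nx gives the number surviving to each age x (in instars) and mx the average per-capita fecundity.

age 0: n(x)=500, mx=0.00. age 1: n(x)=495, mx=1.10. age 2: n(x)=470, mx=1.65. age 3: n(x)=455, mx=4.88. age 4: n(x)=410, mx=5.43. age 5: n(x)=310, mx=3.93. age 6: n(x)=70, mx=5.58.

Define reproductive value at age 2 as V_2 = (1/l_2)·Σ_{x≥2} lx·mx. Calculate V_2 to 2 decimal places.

14.53

lx = nx/n0 = nx/500: 1, 0.99, 0.94, 0.91, 0.82, 0.62, 0.14
lx·mx for x ≥ 2: 1.551, 4.4408, 4.4526, 2.4366, 0.7812 → sum = 13.6622
V_2 = 13.6622 / l_2 = 13.6622 / 0.94 = 14.534255… → 14.53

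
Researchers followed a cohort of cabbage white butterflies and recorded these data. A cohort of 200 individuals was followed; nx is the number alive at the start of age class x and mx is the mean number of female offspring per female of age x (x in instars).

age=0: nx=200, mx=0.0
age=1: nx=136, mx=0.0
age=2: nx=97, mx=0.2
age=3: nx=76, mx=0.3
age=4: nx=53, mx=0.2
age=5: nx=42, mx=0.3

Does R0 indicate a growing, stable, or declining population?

lx = nx/n0 = nx/200: 1, 0.68, 0.485, 0.38, 0.265, 0.21
R0 = Σ lx·mx = 0 + 0 + 0.097 + 0.114 + 0.053 + 0.063 = 0.327
R0 < 1, so the population is declining.

declining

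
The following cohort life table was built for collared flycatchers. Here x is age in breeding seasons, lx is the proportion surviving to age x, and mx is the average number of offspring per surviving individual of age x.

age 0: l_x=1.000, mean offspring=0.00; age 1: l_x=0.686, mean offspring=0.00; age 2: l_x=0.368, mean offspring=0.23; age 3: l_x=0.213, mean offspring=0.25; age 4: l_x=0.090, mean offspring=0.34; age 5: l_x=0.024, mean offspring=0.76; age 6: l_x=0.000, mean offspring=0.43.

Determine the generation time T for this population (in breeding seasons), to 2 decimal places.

2.91

lx·mx: 0, 0, 0.08464, 0.05325, 0.0306, 0.01824, 0 → R0 = 0.18673
x·lx·mx: 0, 0, 0.16928, 0.15975, 0.1224, 0.0912, 0 → Σ = 0.54263
T = 0.54263 / 0.18673 = 2.90596… → 2.91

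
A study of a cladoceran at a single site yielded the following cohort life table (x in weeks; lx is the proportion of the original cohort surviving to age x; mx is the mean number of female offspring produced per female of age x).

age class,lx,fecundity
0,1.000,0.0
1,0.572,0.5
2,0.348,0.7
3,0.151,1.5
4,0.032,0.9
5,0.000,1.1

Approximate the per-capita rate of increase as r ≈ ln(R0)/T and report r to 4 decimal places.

-0.1212

R0 = Σ lx·mx = 0 + 0.286 + 0.2436 + 0.2265 + 0.0288 + 0 = 0.7849
Σ x·lx·mx = 1.5679; T = 1.5679/0.7849 = 1.99758…
r ≈ ln(R0)/T = ln(0.7849)/1.99758… = -0.121246… → -0.1212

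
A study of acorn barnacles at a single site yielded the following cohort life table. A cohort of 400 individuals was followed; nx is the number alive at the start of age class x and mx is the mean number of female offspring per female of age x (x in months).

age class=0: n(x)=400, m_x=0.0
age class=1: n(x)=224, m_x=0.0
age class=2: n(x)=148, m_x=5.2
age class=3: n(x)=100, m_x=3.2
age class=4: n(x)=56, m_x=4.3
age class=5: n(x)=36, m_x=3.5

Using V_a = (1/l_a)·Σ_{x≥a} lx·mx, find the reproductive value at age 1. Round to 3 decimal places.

lx = nx/n0 = nx/400: 1, 0.56, 0.37, 0.25, 0.14, 0.09
lx·mx for x ≥ 1: 0, 1.924, 0.8, 0.602, 0.315 → sum = 3.641
V_1 = 3.641 / l_1 = 3.641 / 0.56 = 6.501786… → 6.502

6.502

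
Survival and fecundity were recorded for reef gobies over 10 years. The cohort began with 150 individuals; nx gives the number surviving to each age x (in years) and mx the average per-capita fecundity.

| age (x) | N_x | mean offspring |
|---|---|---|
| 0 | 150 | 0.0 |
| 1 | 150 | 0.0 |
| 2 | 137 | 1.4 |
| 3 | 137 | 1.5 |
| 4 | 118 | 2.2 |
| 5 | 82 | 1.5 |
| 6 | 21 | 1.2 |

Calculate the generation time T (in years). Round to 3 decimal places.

3.484

lx = nx/n0 = nx/150: 1, 1, 0.91333…, 0.91333…, 0.78667…, 0.54667…, 0.14
lx·mx: 0, 0, 1.278667…, 1.37…, 1.730667…, 0.82…, 0.168 → R0 = 5.367333…
x·lx·mx: 0, 0, 2.557333…, 4.11…, 6.922667…, 4.1…, 1.008 → Σ = 18.698…
T = 18.698… / 5.367333… = 3.483667… → 3.484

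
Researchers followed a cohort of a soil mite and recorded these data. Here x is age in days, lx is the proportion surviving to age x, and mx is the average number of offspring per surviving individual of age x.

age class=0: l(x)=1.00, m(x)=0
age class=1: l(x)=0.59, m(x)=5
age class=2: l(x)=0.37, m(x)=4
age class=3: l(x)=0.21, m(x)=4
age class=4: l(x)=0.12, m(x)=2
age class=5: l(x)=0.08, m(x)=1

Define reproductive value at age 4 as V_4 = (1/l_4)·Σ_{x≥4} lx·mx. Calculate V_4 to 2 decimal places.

lx·mx for x ≥ 4: 0.24, 0.08 → sum = 0.32
V_4 = 0.32 / l_4 = 0.32 / 0.12 = 2.666667… → 2.67

2.67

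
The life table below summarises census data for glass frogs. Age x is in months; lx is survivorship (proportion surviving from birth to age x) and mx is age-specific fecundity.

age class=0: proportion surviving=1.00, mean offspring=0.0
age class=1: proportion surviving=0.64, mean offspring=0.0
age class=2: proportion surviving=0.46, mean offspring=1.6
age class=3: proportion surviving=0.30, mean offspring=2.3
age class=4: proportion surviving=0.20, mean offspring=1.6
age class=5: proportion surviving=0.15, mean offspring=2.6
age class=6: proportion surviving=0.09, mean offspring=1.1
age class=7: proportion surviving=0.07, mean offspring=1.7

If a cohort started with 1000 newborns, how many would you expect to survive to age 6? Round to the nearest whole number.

90

Expected survivors = N0 · l_6 = 1000 × 0.09 = 90 → 90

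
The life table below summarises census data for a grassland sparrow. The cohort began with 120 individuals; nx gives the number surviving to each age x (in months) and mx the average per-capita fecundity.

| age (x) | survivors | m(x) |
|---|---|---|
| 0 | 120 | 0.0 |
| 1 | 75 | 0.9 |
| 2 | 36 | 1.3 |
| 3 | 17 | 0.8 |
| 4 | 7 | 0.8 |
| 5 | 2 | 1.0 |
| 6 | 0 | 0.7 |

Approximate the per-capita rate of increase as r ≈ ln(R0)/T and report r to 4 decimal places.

lx = nx/n0 = nx/120: 1, 0.625, 0.3, 0.14167…, 0.05833…, 0.01667…, 0
R0 = Σ lx·mx = 0 + 0.5625 + 0.39 + 0.11333… + 0.04667… + 0.01667… + 0 = 1.129167…
Σ x·lx·mx = 1.9525…; T = 1.9525…/1.129167… = 1.72915…
r ≈ ln(R0)/T = ln(1.129167…)/1.72915… = 0.070254… → 0.0703

0.0703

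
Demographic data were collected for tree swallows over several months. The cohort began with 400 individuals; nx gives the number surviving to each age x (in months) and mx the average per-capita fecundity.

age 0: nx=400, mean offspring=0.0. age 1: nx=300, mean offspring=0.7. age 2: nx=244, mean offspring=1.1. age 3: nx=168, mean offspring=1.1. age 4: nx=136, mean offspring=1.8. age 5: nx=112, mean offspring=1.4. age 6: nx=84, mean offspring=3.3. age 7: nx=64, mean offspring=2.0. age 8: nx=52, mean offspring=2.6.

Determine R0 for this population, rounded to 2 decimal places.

lx = nx/n0 = nx/400: 1, 0.75, 0.61, 0.42, 0.34, 0.28, 0.21, 0.16, 0.13
lx·mx by age: 0, 0.525, 0.671, 0.462, 0.612, 0.392, 0.693, 0.32, 0.338
R0 = Σ lx·mx = 4.013 → 4.01

4.01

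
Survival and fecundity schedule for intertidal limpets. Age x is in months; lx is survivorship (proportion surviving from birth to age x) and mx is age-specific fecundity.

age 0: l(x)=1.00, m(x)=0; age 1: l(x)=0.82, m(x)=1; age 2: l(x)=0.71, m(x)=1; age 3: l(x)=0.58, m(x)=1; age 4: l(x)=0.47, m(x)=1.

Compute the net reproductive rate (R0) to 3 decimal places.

lx·mx by age: 0, 0.82, 0.71, 0.58, 0.47
R0 = Σ lx·mx = 2.58 → 2.580

2.580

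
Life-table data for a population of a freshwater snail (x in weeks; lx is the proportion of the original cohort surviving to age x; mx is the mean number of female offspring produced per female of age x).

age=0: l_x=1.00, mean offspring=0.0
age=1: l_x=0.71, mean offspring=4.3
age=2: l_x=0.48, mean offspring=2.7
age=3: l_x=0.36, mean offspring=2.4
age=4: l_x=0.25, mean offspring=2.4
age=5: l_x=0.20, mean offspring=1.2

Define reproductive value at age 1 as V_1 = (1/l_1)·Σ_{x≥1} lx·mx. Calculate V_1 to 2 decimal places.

8.53

lx·mx for x ≥ 1: 3.053, 1.296, 0.864, 0.6, 0.24 → sum = 6.053
V_1 = 6.053 / l_1 = 6.053 / 0.71 = 8.525352… → 8.53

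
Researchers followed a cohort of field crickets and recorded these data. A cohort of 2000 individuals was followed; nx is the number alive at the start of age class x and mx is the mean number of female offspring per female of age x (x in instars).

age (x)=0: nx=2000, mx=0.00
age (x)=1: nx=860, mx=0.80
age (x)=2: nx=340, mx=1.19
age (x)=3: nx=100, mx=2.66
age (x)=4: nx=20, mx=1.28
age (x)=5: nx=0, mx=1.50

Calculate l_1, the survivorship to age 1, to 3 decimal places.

0.430

l_1 = n_1/n_0 = 860/2000 = 0.43 → 0.430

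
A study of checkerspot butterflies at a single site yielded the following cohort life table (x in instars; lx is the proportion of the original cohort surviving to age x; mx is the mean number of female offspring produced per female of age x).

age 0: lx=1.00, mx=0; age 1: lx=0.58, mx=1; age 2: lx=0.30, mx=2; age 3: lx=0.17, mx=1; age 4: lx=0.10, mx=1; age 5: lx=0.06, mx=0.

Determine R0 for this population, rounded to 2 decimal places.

1.45

lx·mx by age: 0, 0.58, 0.6, 0.17, 0.1, 0
R0 = Σ lx·mx = 1.45 → 1.45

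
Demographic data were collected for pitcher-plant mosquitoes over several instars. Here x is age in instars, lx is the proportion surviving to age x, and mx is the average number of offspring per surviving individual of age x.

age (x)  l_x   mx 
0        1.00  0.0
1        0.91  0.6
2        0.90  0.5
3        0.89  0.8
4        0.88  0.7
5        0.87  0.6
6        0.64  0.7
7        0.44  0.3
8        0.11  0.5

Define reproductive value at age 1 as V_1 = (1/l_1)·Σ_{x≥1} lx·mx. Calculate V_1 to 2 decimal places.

3.83

lx·mx for x ≥ 1: 0.546, 0.45, 0.712, 0.616, 0.522, 0.448, 0.132, 0.055 → sum = 3.481
V_1 = 3.481 / l_1 = 3.481 / 0.91 = 3.825275… → 3.83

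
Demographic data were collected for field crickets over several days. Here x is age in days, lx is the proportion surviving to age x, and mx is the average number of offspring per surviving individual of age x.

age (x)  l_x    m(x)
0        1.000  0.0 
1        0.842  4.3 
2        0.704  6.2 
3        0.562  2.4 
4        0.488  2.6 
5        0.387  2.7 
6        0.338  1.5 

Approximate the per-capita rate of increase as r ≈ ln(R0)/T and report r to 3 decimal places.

1.021

R0 = Σ lx·mx = 0 + 3.6206 + 4.3648 + 1.3488 + 1.2688 + 1.0449 + 0.507 = 12.1549
Σ x·lx·mx = 29.7383; T = 29.7383/12.1549 = 2.44661…
r ≈ ln(R0)/T = ln(12.1549)/2.44661… = 1.0209… → 1.021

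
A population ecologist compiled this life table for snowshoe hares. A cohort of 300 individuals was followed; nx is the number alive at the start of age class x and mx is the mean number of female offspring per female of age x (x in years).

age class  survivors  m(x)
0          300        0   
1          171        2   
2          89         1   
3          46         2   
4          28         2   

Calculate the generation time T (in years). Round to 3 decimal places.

1.762

lx = nx/n0 = nx/300: 1, 0.57, 0.29667…, 0.15333…, 0.09333…
lx·mx: 0, 1.14, 0.296667…, 0.306667…, 0.186667… → R0 = 1.93…
x·lx·mx: 0, 1.14, 0.593333…, 0.92…, 0.746667… → Σ = 3.4…
T = 3.4… / 1.93… = 1.761658… → 1.762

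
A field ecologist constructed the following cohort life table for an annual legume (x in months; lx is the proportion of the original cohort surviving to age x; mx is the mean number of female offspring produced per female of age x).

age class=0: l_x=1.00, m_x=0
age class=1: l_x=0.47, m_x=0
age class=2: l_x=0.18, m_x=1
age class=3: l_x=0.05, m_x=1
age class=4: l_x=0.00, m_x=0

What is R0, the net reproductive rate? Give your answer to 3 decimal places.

0.230

lx·mx by age: 0, 0, 0.18, 0.05, 0
R0 = Σ lx·mx = 0.23 → 0.230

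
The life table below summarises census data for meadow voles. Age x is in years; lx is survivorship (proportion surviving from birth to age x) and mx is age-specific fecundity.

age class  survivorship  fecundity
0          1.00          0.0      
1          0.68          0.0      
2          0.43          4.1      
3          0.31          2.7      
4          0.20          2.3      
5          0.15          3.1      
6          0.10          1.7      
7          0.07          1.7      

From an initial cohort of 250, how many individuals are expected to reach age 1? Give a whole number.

Expected survivors = N0 · l_1 = 250 × 0.68 = 170 → 170

170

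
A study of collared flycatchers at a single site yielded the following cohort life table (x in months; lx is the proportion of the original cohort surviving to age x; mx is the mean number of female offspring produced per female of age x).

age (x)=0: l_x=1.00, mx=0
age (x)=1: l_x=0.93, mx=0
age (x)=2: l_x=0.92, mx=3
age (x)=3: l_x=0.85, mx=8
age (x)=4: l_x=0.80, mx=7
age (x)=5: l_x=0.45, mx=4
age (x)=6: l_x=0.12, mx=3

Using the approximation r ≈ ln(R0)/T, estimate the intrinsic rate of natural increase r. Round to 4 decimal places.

R0 = Σ lx·mx = 0 + 0 + 2.76 + 6.8 + 5.6 + 1.8 + 0.36 = 17.32
Σ x·lx·mx = 59.48; T = 59.48/17.32 = 3.43418…
r ≈ ln(R0)/T = ln(17.32)/3.43418… = 0.830435… → 0.8304

0.8304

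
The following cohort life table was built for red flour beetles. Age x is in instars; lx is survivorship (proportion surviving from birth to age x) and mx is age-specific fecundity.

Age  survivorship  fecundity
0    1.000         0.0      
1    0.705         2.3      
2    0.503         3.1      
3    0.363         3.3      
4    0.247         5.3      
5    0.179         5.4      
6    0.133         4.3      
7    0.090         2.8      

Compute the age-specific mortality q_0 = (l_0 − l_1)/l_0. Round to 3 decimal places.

0.295

q_0 = (l_0 − l_1) / l_0 = (1 − 0.705) / 1
     = 0.295 / 1 = 0.295 → 0.295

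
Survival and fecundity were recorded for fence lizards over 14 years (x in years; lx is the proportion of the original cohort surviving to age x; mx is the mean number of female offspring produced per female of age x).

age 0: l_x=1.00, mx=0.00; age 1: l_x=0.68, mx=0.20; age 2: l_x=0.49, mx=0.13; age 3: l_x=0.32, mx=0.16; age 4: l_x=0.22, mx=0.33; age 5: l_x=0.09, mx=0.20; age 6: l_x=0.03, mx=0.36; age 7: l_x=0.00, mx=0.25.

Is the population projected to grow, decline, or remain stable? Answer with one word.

declining

R0 = Σ lx·mx = 0 + 0.136 + 0.0637 + 0.0512 + 0.0726 + 0.018 + 0.0108 + 0 = 0.3523
R0 < 1, so the population is declining.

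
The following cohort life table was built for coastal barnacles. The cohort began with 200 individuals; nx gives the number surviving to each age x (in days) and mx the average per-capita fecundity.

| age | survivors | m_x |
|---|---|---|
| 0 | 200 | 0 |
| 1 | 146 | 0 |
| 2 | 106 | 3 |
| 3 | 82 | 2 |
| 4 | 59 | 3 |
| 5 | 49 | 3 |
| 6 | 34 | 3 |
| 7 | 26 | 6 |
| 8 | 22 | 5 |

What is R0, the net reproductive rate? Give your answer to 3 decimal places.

lx = nx/n0 = nx/200: 1, 0.73, 0.53, 0.41, 0.295, 0.245, 0.17, 0.13, 0.11
lx·mx by age: 0, 0, 1.59, 0.82, 0.885, 0.735, 0.51, 0.78, 0.55
R0 = Σ lx·mx = 5.87 → 5.870

5.870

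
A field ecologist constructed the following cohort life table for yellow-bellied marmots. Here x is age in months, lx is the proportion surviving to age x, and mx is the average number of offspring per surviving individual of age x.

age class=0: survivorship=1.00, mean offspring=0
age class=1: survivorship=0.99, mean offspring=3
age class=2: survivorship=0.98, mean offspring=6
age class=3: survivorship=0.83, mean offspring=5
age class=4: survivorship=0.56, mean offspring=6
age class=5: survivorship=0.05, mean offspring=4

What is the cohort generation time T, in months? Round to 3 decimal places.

lx·mx: 0, 2.97, 5.88, 4.15, 3.36, 0.2 → R0 = 16.56
x·lx·mx: 0, 2.97, 11.76, 12.45, 13.44, 1 → Σ = 41.62
T = 41.62 / 16.56 = 2.513285… → 2.513

2.513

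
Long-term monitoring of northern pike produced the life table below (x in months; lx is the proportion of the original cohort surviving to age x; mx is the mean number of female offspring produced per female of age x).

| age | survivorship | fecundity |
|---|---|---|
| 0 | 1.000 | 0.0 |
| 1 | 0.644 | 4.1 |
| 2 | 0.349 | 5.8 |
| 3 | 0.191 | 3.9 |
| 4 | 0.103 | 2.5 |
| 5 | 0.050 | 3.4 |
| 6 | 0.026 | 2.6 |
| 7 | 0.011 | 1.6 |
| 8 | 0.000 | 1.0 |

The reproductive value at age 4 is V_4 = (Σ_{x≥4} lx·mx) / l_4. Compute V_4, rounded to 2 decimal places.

4.98

lx·mx for x ≥ 4: 0.2575, 0.17, 0.0676, 0.0176, 0 → sum = 0.5127
V_4 = 0.5127 / l_4 = 0.5127 / 0.103 = 4.97767… → 4.98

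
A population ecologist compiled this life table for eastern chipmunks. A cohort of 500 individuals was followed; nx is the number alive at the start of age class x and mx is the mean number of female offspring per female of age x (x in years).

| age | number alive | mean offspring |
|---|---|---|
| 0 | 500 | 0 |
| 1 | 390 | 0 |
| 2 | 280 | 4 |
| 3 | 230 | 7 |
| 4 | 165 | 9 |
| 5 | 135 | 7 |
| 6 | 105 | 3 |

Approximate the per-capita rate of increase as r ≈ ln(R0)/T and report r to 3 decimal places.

lx = nx/n0 = nx/500: 1, 0.78, 0.56, 0.46, 0.33, 0.27, 0.21
R0 = Σ lx·mx = 0 + 0 + 2.24 + 3.22 + 2.97 + 1.89 + 0.63 = 10.95
Σ x·lx·mx = 39.25; T = 39.25/10.95 = 3.58447…
r ≈ ln(R0)/T = ln(10.95)/3.58447… = 0.6677… → 0.668

0.668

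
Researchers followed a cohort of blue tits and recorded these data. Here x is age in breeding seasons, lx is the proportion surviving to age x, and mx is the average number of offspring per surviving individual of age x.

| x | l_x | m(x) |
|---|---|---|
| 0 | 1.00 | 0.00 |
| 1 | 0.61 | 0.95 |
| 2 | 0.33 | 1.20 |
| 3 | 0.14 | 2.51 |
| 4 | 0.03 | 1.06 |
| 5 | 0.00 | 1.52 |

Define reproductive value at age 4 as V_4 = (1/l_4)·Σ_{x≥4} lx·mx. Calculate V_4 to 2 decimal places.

1.06

lx·mx for x ≥ 4: 0.0318, 0 → sum = 0.0318
V_4 = 0.0318 / l_4 = 0.0318 / 0.03 = 1.06 → 1.06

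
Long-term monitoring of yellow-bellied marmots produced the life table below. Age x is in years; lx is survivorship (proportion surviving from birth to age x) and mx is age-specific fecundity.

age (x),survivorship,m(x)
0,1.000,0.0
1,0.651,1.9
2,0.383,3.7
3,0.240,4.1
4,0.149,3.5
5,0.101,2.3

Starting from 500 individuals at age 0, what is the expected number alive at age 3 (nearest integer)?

120

Expected survivors = N0 · l_3 = 500 × 0.240 = 120 → 120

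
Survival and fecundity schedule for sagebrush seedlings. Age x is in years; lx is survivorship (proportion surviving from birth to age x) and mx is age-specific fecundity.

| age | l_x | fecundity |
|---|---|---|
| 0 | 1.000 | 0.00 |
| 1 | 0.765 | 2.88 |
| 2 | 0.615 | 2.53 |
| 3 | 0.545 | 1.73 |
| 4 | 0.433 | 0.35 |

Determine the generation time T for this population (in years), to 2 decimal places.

lx·mx: 0, 2.2032, 1.55595, 0.94285, 0.15155 → R0 = 4.85355
x·lx·mx: 0, 2.2032, 3.1119, 2.82855, 0.6062 → Σ = 8.74985
T = 8.74985 / 4.85355 = 1.802773… → 1.80

1.80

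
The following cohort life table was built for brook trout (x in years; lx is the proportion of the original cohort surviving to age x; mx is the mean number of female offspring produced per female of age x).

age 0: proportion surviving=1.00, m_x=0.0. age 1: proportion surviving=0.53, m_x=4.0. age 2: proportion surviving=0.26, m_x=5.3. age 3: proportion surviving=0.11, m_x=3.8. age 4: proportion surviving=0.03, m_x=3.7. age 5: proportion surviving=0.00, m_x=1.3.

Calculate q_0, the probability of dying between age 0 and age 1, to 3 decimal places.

q_0 = (l_0 − l_1) / l_0 = (1 − 0.53) / 1
     = 0.47 / 1 = 0.47 → 0.470

0.470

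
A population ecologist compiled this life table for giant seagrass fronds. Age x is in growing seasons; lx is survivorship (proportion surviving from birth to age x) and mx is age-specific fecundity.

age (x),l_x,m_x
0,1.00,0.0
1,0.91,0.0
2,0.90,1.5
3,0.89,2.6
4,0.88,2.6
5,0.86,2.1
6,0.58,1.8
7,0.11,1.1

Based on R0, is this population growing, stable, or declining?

growing

R0 = Σ lx·mx = 0 + 0 + 1.35 + 2.314 + 2.288 + 1.806 + 1.044 + 0.121 = 8.923
R0 > 1, so the population is growing.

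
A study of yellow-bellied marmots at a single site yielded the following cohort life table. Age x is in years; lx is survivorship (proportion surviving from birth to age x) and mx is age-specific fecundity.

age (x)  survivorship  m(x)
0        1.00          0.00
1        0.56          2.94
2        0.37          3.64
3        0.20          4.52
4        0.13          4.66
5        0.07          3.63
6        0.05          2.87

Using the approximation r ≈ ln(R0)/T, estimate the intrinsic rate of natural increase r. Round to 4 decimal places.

R0 = Σ lx·mx = 0 + 1.6464 + 1.3468 + 0.904 + 0.6058 + 0.2541 + 0.1435 = 4.9006
Σ x·lx·mx = 11.6067; T = 11.6067/4.9006 = 2.36842…
r ≈ ln(R0)/T = ln(4.9006)/2.36842… = 0.671061… → 0.6711

0.6711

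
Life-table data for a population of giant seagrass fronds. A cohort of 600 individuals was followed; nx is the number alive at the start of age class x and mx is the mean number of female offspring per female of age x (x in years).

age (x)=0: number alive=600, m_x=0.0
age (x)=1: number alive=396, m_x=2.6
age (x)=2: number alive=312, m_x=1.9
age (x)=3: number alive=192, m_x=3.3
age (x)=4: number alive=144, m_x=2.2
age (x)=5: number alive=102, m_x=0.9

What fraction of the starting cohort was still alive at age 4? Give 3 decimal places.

0.240

l_4 = n_4/n_0 = 144/600 = 0.24 → 0.240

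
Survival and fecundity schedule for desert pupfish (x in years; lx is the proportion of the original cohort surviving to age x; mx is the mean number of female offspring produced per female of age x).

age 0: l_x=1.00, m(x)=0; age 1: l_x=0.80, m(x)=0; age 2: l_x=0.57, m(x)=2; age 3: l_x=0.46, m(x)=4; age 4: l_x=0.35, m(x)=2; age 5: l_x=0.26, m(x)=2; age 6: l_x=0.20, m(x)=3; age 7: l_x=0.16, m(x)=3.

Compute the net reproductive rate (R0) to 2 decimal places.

lx·mx by age: 0, 0, 1.14, 1.84, 0.7, 0.52, 0.6, 0.48
R0 = Σ lx·mx = 5.28 → 5.28

5.28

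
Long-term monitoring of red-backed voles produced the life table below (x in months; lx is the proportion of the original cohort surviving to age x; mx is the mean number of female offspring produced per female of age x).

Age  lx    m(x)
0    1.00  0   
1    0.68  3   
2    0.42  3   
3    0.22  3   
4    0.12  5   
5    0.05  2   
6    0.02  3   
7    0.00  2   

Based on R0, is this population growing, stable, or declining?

growing

R0 = Σ lx·mx = 0 + 2.04 + 1.26 + 0.66 + 0.6 + 0.1 + 0.06 + 0 = 4.72
R0 > 1, so the population is growing.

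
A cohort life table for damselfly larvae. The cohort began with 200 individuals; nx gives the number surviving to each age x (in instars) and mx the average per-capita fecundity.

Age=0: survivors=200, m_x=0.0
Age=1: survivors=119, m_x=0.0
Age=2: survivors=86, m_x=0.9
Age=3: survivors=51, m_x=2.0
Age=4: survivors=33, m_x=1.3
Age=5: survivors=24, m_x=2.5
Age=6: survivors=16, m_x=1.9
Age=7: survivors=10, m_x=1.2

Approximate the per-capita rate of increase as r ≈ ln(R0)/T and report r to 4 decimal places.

lx = nx/n0 = nx/200: 1, 0.595, 0.43, 0.255, 0.165, 0.12, 0.08, 0.05
R0 = Σ lx·mx = 0 + 0 + 0.387 + 0.51 + 0.2145 + 0.3 + 0.152 + 0.06 = 1.6235
Σ x·lx·mx = 5.994; T = 5.994/1.6235 = 3.69202…
r ≈ ln(R0)/T = ln(1.6235)/3.69202… = 0.131252… → 0.1313

0.1313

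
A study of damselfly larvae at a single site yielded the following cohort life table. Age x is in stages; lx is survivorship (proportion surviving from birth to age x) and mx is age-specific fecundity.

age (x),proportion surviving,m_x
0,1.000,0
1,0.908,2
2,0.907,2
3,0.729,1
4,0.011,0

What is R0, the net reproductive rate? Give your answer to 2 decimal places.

4.36

lx·mx by age: 0, 1.816, 1.814, 0.729, 0
R0 = Σ lx·mx = 4.359 → 4.36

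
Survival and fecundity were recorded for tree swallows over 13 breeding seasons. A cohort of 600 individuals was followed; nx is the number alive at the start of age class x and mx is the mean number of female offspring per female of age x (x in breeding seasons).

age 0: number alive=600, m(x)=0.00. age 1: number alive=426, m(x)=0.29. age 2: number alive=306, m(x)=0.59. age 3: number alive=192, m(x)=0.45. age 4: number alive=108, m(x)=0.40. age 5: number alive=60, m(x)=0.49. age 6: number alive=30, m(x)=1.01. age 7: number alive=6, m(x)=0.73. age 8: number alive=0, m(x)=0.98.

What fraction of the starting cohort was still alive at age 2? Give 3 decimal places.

0.510

l_2 = n_2/n_0 = 306/600 = 0.51 → 0.510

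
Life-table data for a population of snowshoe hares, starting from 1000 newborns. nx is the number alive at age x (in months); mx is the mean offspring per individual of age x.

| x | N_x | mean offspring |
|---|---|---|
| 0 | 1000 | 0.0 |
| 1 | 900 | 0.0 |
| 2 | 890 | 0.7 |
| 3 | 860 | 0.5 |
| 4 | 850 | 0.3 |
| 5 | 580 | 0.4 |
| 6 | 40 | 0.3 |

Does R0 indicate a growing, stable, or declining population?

growing

lx = nx/n0 = nx/1000: 1, 0.9, 0.89, 0.86, 0.85, 0.58, 0.04
R0 = Σ lx·mx = 0 + 0 + 0.623 + 0.43 + 0.255 + 0.232 + 0.012 = 1.552
R0 > 1, so the population is growing.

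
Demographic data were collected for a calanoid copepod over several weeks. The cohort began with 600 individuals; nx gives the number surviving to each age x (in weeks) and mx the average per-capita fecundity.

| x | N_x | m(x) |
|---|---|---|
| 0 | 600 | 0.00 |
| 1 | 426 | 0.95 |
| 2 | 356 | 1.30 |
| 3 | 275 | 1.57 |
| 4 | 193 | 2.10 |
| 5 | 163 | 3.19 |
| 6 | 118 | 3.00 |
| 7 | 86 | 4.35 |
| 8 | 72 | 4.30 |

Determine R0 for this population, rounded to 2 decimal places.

lx = nx/n0 = nx/600: 1, 0.71, 0.59333…, 0.45833…, 0.32167…, 0.27167…, 0.19667…, 0.14333…, 0.12
lx·mx by age: 0, 0.6745, 0.771333…, 0.719583…, 0.6755…, 0.866617…, 0.59…, 0.6235…, 0.516
R0 = Σ lx·mx = 5.437033… → 5.44

5.44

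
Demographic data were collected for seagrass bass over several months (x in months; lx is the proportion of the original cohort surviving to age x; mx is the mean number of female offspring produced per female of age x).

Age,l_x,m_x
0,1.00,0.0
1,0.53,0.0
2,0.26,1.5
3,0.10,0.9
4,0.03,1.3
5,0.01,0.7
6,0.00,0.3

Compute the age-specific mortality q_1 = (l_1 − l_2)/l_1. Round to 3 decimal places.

0.509

q_1 = (l_1 − l_2) / l_1 = (0.53 − 0.26) / 0.53
     = 0.27 / 0.53 = 0.509434… → 0.509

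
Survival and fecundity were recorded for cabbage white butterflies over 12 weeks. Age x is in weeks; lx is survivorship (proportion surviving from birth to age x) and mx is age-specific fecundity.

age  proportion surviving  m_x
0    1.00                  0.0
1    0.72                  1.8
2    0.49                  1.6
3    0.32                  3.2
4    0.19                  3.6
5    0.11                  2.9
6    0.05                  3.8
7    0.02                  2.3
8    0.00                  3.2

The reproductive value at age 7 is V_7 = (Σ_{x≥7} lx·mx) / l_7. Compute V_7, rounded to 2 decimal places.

lx·mx for x ≥ 7: 0.046, 0 → sum = 0.046
V_7 = 0.046 / l_7 = 0.046 / 0.02 = 2.3 → 2.30

2.30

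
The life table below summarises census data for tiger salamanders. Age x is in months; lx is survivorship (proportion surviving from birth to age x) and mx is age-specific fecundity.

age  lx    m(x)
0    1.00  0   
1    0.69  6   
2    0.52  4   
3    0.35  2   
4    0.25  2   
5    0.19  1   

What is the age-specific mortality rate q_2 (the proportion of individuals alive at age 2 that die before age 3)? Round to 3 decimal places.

q_2 = (l_2 − l_3) / l_2 = (0.52 − 0.35) / 0.52
     = 0.17 / 0.52 = 0.326923… → 0.327

0.327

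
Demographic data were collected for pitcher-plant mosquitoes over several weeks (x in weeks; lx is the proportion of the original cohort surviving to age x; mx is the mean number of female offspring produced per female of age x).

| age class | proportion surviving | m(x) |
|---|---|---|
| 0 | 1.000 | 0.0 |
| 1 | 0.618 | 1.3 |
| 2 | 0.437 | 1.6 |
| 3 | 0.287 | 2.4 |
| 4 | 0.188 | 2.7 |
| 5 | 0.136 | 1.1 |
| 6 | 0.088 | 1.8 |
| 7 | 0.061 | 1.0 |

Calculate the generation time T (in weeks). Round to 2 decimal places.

2.75

lx·mx: 0, 0.8034, 0.6992, 0.6888, 0.5076, 0.1496, 0.1584, 0.061 → R0 = 3.068
x·lx·mx: 0, 0.8034, 1.3984, 2.0664, 2.0304, 0.748, 0.9504, 0.427 → Σ = 8.424
T = 8.424 / 3.068 = 2.745763… → 2.75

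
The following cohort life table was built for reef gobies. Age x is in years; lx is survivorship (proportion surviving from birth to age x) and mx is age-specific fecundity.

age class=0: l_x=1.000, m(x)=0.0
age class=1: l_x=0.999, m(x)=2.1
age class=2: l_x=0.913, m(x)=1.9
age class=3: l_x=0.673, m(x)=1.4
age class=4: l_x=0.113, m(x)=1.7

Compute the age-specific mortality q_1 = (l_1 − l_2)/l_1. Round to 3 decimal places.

q_1 = (l_1 − l_2) / l_1 = (0.999 − 0.913) / 0.999
     = 0.086 / 0.999 = 0.086086… → 0.086

0.086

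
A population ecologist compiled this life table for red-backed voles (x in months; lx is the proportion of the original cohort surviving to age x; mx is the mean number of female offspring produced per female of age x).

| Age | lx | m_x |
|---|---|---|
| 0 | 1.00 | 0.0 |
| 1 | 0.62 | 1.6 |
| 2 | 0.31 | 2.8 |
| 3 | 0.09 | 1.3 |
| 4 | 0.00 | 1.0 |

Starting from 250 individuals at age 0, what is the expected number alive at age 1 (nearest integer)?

Expected survivors = N0 · l_1 = 250 × 0.62 = 155 → 155

155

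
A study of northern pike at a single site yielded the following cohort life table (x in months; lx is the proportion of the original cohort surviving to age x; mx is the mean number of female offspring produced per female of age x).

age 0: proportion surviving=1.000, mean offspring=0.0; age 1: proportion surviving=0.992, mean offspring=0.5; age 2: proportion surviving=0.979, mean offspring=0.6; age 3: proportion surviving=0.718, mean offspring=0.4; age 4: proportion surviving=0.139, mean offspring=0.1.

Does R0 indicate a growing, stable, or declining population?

growing

R0 = Σ lx·mx = 0 + 0.496 + 0.5874 + 0.2872 + 0.0139 = 1.3845
R0 > 1, so the population is growing.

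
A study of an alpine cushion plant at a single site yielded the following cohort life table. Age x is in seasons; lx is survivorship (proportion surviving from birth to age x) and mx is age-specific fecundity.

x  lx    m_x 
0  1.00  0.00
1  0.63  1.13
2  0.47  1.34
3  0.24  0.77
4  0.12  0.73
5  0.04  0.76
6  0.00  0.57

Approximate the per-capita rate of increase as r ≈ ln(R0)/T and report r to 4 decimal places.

0.2701

R0 = Σ lx·mx = 0 + 0.7119 + 0.6298 + 0.1848 + 0.0876 + 0.0304 + 0 = 1.6445
Σ x·lx·mx = 3.0283; T = 3.0283/1.6445 = 1.84147…
r ≈ ln(R0)/T = ln(1.6445)/1.84147… = 0.27013… → 0.2701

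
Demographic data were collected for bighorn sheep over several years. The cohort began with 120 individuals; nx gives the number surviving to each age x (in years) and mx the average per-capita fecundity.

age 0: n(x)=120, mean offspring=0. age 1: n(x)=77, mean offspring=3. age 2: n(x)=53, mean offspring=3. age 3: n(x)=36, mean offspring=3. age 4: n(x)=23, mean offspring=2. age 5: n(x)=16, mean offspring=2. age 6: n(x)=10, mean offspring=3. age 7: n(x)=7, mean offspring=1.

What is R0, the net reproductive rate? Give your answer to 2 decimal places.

lx = nx/n0 = nx/120: 1, 0.64167…, 0.44167…, 0.3, 0.19167…, 0.13333…, 0.08333…, 0.05833…
lx·mx by age: 0, 1.925…, 1.325…, 0.9, 0.383333…, 0.266667…, 0.25…, 0.058333…
R0 = Σ lx·mx = 5.108333… → 5.11

5.11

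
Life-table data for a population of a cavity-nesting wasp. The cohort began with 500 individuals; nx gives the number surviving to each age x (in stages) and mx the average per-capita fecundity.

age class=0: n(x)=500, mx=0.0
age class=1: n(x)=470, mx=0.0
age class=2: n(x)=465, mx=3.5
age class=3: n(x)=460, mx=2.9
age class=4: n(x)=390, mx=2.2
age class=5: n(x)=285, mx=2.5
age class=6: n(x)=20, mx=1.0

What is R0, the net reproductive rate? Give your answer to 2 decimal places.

lx = nx/n0 = nx/500: 1, 0.94, 0.93, 0.92, 0.78, 0.57, 0.04
lx·mx by age: 0, 0, 3.255, 2.668, 1.716, 1.425, 0.04
R0 = Σ lx·mx = 9.104 → 9.10

9.10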